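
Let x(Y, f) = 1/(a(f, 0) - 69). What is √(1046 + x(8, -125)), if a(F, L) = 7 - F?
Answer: √461293/21 ≈ 32.342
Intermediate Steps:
x(Y, f) = 1/(-62 - f) (x(Y, f) = 1/((7 - f) - 69) = 1/(-62 - f))
√(1046 + x(8, -125)) = √(1046 - 1/(62 - 125)) = √(1046 - 1/(-63)) = √(1046 - 1*(-1/63)) = √(1046 + 1/63) = √(65899/63) = √461293/21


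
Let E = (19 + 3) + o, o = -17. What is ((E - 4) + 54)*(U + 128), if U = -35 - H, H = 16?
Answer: 4235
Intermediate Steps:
E = 5 (E = (19 + 3) - 17 = 22 - 17 = 5)
U = -51 (U = -35 - 1*16 = -35 - 16 = -51)
((E - 4) + 54)*(U + 128) = ((5 - 4) + 54)*(-51 + 128) = (1 + 54)*77 = 55*77 = 4235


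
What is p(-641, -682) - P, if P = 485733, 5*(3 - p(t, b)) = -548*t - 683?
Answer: -555847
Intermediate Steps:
p(t, b) = 698/5 + 548*t/5 (p(t, b) = 3 - (-548*t - 683)/5 = 3 - (-683 - 548*t)/5 = 3 + (683/5 + 548*t/5) = 698/5 + 548*t/5)
p(-641, -682) - P = (698/5 + (548/5)*(-641)) - 1*485733 = (698/5 - 351268/5) - 485733 = -70114 - 485733 = -555847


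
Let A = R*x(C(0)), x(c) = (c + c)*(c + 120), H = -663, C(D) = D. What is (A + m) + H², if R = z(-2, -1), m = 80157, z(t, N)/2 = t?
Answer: 519726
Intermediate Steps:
z(t, N) = 2*t
x(c) = 2*c*(120 + c) (x(c) = (2*c)*(120 + c) = 2*c*(120 + c))
R = -4 (R = 2*(-2) = -4)
A = 0 (A = -8*0*(120 + 0) = -8*0*120 = -4*0 = 0)
(A + m) + H² = (0 + 80157) + (-663)² = 80157 + 439569 = 519726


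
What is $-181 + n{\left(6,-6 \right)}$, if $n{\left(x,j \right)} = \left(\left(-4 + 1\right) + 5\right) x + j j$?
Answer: $-133$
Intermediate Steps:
$n{\left(x,j \right)} = j^{2} + 2 x$ ($n{\left(x,j \right)} = \left(-3 + 5\right) x + j^{2} = 2 x + j^{2} = j^{2} + 2 x$)
$-181 + n{\left(6,-6 \right)} = -181 + \left(\left(-6\right)^{2} + 2 \cdot 6\right) = -181 + \left(36 + 12\right) = -181 + 48 = -133$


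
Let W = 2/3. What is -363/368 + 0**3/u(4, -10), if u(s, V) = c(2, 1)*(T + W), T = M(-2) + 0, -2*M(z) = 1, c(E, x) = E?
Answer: -363/368 ≈ -0.98641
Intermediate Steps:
M(z) = -1/2 (M(z) = -1/2*1 = -1/2)
T = -1/2 (T = -1/2 + 0 = -1/2 ≈ -0.50000)
W = 2/3 (W = 2*(1/3) = 2/3 ≈ 0.66667)
u(s, V) = 1/3 (u(s, V) = 2*(-1/2 + 2/3) = 2*(1/6) = 1/3)
-363/368 + 0**3/u(4, -10) = -363/368 + 0**3/(1/3) = -363*1/368 + 0*3 = -363/368 + 0 = -363/368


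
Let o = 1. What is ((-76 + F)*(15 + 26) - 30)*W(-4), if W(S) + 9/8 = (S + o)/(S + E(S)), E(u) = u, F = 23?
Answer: 6609/4 ≈ 1652.3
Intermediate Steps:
W(S) = -9/8 + (1 + S)/(2*S) (W(S) = -9/8 + (S + 1)/(S + S) = -9/8 + (1 + S)/((2*S)) = -9/8 + (1 + S)*(1/(2*S)) = -9/8 + (1 + S)/(2*S))
((-76 + F)*(15 + 26) - 30)*W(-4) = ((-76 + 23)*(15 + 26) - 30)*((⅛)*(4 - 5*(-4))/(-4)) = (-53*41 - 30)*((⅛)*(-¼)*(4 + 20)) = (-2173 - 30)*((⅛)*(-¼)*24) = -2203*(-¾) = 6609/4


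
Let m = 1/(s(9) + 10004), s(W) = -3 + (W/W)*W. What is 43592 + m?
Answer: 436355921/10010 ≈ 43592.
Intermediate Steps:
s(W) = -3 + W (s(W) = -3 + 1*W = -3 + W)
m = 1/10010 (m = 1/((-3 + 9) + 10004) = 1/(6 + 10004) = 1/10010 ≈ 9.9900e-5)
43592 + m = 43592 + 1/10010 = 436355921/10010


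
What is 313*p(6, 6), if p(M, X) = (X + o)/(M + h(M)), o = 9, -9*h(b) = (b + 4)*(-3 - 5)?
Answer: 42255/134 ≈ 315.34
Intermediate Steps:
h(b) = 32/9 + 8*b/9 (h(b) = -(b + 4)*(-3 - 5)/9 = -(4 + b)*(-8)/9 = -(-32 - 8*b)/9 = 32/9 + 8*b/9)
p(M, X) = (9 + X)/(32/9 + 17*M/9) (p(M, X) = (X + 9)/(M + (32/9 + 8*M/9)) = (9 + X)/(32/9 + 17*M/9))
313*p(6, 6) = 313*(9*(9 + 6)/(32 + 17*6)) = 313*(9*15/(32 + 102)) = 313*(9*15/134) = 313*(9*(1/134)*15) = 313*(135/134) = 42255/134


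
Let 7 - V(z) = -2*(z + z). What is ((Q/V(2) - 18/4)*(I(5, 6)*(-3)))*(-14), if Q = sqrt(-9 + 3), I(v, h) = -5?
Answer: 945 - 14*I*sqrt(6) ≈ 945.0 - 34.293*I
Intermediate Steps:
Q = I*sqrt(6) (Q = sqrt(-6) = I*sqrt(6) ≈ 2.4495*I)
V(z) = 7 + 4*z (V(z) = 7 - (-2)*(z + z) = 7 - (-2)*2*z = 7 - (-4)*z = 7 + 4*z)
((Q/V(2) - 18/4)*(I(5, 6)*(-3)))*(-14) = (((I*sqrt(6))/(7 + 4*2) - 18/4)*(-5*(-3)))*(-14) = (((I*sqrt(6))/(7 + 8) - 18*1/4)*15)*(-14) = (((I*sqrt(6))/15 - 9/2)*15)*(-14) = (((I*sqrt(6))*(1/15) - 9/2)*15)*(-14) = ((I*sqrt(6)/15 - 9/2)*15)*(-14) = ((-9/2 + I*sqrt(6)/15)*15)*(-14) = (-135/2 + I*sqrt(6))*(-14) = 945 - 14*I*sqrt(6)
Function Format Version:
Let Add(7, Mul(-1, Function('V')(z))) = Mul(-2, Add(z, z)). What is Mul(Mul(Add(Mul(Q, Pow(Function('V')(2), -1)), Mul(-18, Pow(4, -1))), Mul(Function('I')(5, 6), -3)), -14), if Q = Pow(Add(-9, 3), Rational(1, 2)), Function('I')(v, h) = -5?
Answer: Add(945, Mul(-14, I, Pow(6, Rational(1, 2)))) ≈ Add(945.00, Mul(-34.293, I))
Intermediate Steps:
Q = Mul(I, Pow(6, Rational(1, 2))) (Q = Pow(-6, Rational(1, 2)) = Mul(I, Pow(6, Rational(1, 2))) ≈ Mul(2.4495, I))
Function('V')(z) = Add(7, Mul(4, z)) (Function('V')(z) = Add(7, Mul(-1, Mul(-2, Add(z, z)))) = Add(7, Mul(-1, Mul(-2, Mul(2, z)))) = Add(7, Mul(-1, Mul(-4, z))) = Add(7, Mul(4, z)))
Mul(Mul(Add(Mul(Q, Pow(Function('V')(2), -1)), Mul(-18, Pow(4, -1))), Mul(Function('I')(5, 6), -3)), -14) = Mul(Mul(Add(Mul(Mul(I, Pow(6, Rational(1, 2))), Pow(Add(7, Mul(4, 2)), -1)), Mul(-18, Pow(4, -1))), Mul(-5, -3)), -14) = Mul(Mul(Add(Mul(Mul(I, Pow(6, Rational(1, 2))), Pow(Add(7, 8), -1)), Mul(-18, Rational(1, 4))), 15), -14) = Mul(Mul(Add(Mul(Mul(I, Pow(6, Rational(1, 2))), Pow(15, -1)), Rational(-9, 2)), 15), -14) = Mul(Mul(Add(Mul(Mul(I, Pow(6, Rational(1, 2))), Rational(1, 15)), Rational(-9, 2)), 15), -14) = Mul(Mul(Add(Mul(Rational(1, 15), I, Pow(6, Rational(1, 2))), Rational(-9, 2)), 15), -14) = Mul(Mul(Add(Rational(-9, 2), Mul(Rational(1, 15), I, Pow(6, Rational(1, 2)))), 15), -14) = Mul(Add(Rational(-135, 2), Mul(I, Pow(6, Rational(1, 2)))), -14) = Add(945, Mul(-14, I, Pow(6, Rational(1, 2))))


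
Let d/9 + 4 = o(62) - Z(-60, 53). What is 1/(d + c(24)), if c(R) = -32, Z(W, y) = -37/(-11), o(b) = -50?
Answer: -11/6031 ≈ -0.0018239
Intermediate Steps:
Z(W, y) = 37/11 (Z(W, y) = -37*(-1/11) = 37/11)
d = -5679/11 (d = -36 + 9*(-50 - 1*37/11) = -36 + 9*(-50 - 37/11) = -36 + 9*(-587/11) = -36 - 5283/11 = -5679/11 ≈ -516.27)
1/(d + c(24)) = 1/(-5679/11 - 32) = 1/(-6031/11) = -11/6031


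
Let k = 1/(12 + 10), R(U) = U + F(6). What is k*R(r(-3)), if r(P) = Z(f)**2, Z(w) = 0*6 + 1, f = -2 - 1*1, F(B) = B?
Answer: 7/22 ≈ 0.31818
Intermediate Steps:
f = -3 (f = -2 - 1 = -3)
Z(w) = 1 (Z(w) = 0 + 1 = 1)
r(P) = 1 (r(P) = 1**2 = 1)
R(U) = 6 + U (R(U) = U + 6 = 6 + U)
k = 1/22 ≈ 0.045455
k*R(r(-3)) = (6 + 1)/22 = (1/22)*7 = 7/22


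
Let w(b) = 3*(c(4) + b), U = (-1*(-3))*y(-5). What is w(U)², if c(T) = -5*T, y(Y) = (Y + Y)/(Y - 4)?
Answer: 2500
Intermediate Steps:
y(Y) = 2*Y/(-4 + Y) (y(Y) = (2*Y)/(-4 + Y) = 2*Y/(-4 + Y))
U = 10/3 (U = (-1*(-3))*(2*(-5)/(-4 - 5)) = 3*(2*(-5)/(-9)) = 3*(2*(-5)*(-⅑)) = 3*(10/9) = 10/3 ≈ 3.3333)
w(b) = -60 + 3*b (w(b) = 3*(-5*4 + b) = 3*(-20 + b) = -60 + 3*b)
w(U)² = (-60 + 3*(10/3))² = (-60 + 10)² = (-50)² = 2500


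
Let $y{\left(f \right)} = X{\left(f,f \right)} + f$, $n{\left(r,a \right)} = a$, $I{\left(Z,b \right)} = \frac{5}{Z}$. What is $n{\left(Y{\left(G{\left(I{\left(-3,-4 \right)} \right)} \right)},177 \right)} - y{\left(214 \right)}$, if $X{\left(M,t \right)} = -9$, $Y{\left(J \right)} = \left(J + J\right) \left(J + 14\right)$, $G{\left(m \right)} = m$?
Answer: $-28$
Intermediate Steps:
$Y{\left(J \right)} = 2 J \left(14 + J\right)$
$y{\left(f \right)} = -9 + f$
$n{\left(Y{\left(G{\left(I{\left(-3,-4 \right)} \right)} \right)},177 \right)} - y{\left(214 \right)} = 177 - \left(-9 + 214\right) = 177 - 205 = -28$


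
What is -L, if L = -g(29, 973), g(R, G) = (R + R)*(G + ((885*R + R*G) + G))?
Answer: 3238024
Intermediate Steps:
g(R, G) = 2*R*(2*G + 885*R + G*R) (g(R, G) = (2*R)*(G + ((885*R + G*R) + G)) = (2*R)*(G + (G + 885*R + G*R)) = (2*R)*(2*G + 885*R + G*R) = 2*R*(2*G + 885*R + G*R))
L = -3238024 (L = -2*29*(2*973 + 885*29 + 973*29) = -2*29*(1946 + 25665 + 28217) = -2*29*55828 = -1*3238024 = -3238024)
-L = -1*(-3238024) = 3238024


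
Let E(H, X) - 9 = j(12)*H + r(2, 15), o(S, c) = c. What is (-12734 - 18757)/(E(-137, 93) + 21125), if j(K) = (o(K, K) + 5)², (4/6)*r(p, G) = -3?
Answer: 6998/4103 ≈ 1.7056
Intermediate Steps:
r(p, G) = -9/2 (r(p, G) = (3/2)*(-3) = -9/2)
j(K) = (5 + K)² (j(K) = (K + 5)² = (5 + K)²)
E(H, X) = 9/2 + 289*H (E(H, X) = 9 + ((5 + 12)²*H - 9/2) = 9 + (17²*H - 9/2) = 9 + (289*H - 9/2) = 9 + (-9/2 + 289*H) = 9/2 + 289*H)
(-12734 - 18757)/(E(-137, 93) + 21125) = (-12734 - 18757)/((9/2 + 289*(-137)) + 21125) = -31491/((9/2 - 39593) + 21125) = -31491/(-79177/2 + 21125) = -31491/(-36927/2) = -31491*(-2/36927) = 6998/4103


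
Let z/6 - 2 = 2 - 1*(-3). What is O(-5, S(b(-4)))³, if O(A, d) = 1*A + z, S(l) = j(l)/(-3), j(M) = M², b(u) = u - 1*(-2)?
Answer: 50653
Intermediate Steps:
b(u) = 2 + u (b(u) = u + 2 = 2 + u)
z = 42 (z = 12 + 6*(2 - 1*(-3)) = 12 + 6*(2 + 3) = 12 + 6*5 = 12 + 30 = 42)
S(l) = -l²/3 (S(l) = l²/(-3) = l²*(-⅓) = -l²/3)
O(A, d) = 42 + A (O(A, d) = 1*A + 42 = A + 42 = 42 + A)
O(-5, S(b(-4)))³ = (42 - 5)³ = 37³ = 50653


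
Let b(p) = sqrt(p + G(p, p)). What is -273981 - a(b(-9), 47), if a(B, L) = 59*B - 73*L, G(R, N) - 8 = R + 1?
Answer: -270550 - 177*I ≈ -2.7055e+5 - 177.0*I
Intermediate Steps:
G(R, N) = 9 + R (G(R, N) = 8 + (R + 1) = 8 + (1 + R) = 9 + R)
b(p) = sqrt(9 + 2*p) (b(p) = sqrt(p + (9 + p)) = sqrt(9 + 2*p))
a(B, L) = -73*L + 59*B
-273981 - a(b(-9), 47) = -273981 - (-73*47 + 59*sqrt(9 + 2*(-9))) = -273981 - (-3431 + 59*sqrt(9 - 18)) = -273981 - (-3431 + 59*sqrt(-9)) = -273981 - (-3431 + 59*(3*I)) = -273981 - (-3431 + 177*I) = -273981 + (3431 - 177*I) = -270550 - 177*I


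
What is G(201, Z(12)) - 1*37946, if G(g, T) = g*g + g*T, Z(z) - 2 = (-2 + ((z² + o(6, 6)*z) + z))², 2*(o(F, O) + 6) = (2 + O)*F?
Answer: 27519757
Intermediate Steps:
o(F, O) = -6 + F*(2 + O)/2 (o(F, O) = -6 + ((2 + O)*F)/2 = -6 + (F*(2 + O))/2 = -6 + F*(2 + O)/2)
Z(z) = 2 + (-2 + z² + 19*z)² (Z(z) = 2 + (-2 + ((z² + (-6 + 6 + (½)*6*6)*z) + z))² = 2 + (-2 + ((z² + (-6 + 6 + 18)*z) + z))² = 2 + (-2 + ((z² + 18*z) + z))² = 2 + (-2 + (z² + 19*z))² = 2 + (-2 + z² + 19*z)²)
G(g, T) = g² + T*g
G(201, Z(12)) - 1*37946 = 201*((2 + (-2 + 12² + 19*12)²) + 201) - 1*37946 = 201*((2 + (-2 + 144 + 228)²) + 201) - 37946 = 201*((2 + 370²) + 201) - 37946 = 201*((2 + 136900) + 201) - 37946 = 201*(136902 + 201) - 37946 = 201*137103 - 37946 = 27557703 - 37946 = 27519757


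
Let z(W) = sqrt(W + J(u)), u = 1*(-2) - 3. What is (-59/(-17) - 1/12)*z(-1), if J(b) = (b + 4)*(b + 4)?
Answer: 0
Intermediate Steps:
u = -5 (u = -2 - 3 = -5)
J(b) = (4 + b)**2 (J(b) = (4 + b)*(4 + b) = (4 + b)**2)
z(W) = sqrt(1 + W) (z(W) = sqrt(W + (4 - 5)**2) = sqrt(W + (-1)**2) = sqrt(W + 1) = sqrt(1 + W))
(-59/(-17) - 1/12)*z(-1) = (-59/(-17) - 1/12)*sqrt(1 - 1) = (-59*(-1/17) - 1*1/12)*sqrt(0) = (59/17 - 1/12)*0 = (691/204)*0 = 0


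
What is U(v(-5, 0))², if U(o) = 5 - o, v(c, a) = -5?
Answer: 100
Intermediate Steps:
U(v(-5, 0))² = (5 - 1*(-5))² = (5 + 5)² = 10² = 100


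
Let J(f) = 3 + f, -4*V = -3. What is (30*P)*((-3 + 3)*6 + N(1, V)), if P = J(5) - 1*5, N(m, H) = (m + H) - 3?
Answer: -225/2 ≈ -112.50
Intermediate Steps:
V = ¾ (V = -¼*(-3) = ¾ ≈ 0.75000)
N(m, H) = -3 + H + m (N(m, H) = (H + m) - 3 = -3 + H + m)
P = 3 (P = (3 + 5) - 1*5 = 8 - 5 = 3)
(30*P)*((-3 + 3)*6 + N(1, V)) = (30*3)*((-3 + 3)*6 + (-3 + ¾ + 1)) = 90*(0*6 - 5/4) = 90*(0 - 5/4) = 90*(-5/4) = -225/2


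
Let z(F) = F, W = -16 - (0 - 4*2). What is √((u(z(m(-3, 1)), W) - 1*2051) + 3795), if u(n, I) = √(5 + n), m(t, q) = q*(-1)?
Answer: 3*√194 ≈ 41.785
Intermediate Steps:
m(t, q) = -q
W = -8 (W = -16 - (0 - 8) = -16 - 1*(-8) = -16 + 8 = -8)
√((u(z(m(-3, 1)), W) - 1*2051) + 3795) = √((√(5 - 1*1) - 1*2051) + 3795) = √((√(5 - 1) - 2051) + 3795) = √((√4 - 2051) + 3795) = √((2 - 2051) + 3795) = √(-2049 + 3795) = √1746 = 3*√194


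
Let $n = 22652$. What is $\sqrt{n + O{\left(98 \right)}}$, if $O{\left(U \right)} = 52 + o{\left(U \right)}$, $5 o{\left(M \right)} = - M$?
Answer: $\frac{\sqrt{567110}}{5} \approx 150.61$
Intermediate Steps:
$o{\left(M \right)} = - \frac{M}{5}$ ($o{\left(M \right)} = \frac{\left(-1\right) M}{5} = - \frac{M}{5}$)
$O{\left(U \right)} = 52 - \frac{U}{5}$
$\sqrt{n + O{\left(98 \right)}} = \sqrt{22652 + \left(52 - \frac{98}{5}\right)} = \sqrt{22652 + \frac{162}{5}} = \sqrt{\frac{113422}{5}} = \frac{\sqrt{567110}}{5}$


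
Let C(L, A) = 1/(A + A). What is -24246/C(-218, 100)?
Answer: -4849200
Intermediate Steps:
C(L, A) = 1/(2*A)
-24246/C(-218, 100) = -24246/((½)/100) = -24246/((½)*(1/100)) = -24246/1/200 = -24246*200 = -4849200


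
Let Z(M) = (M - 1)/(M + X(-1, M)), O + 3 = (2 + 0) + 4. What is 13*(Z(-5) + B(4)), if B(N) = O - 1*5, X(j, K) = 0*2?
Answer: -52/5 ≈ -10.400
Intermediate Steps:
O = 3 (O = -3 + ((2 + 0) + 4) = -3 + (2 + 4) = -3 + 6 = 3)
X(j, K) = 0
Z(M) = (-1 + M)/M (Z(M) = (M - 1)/(M + 0) = (-1 + M)/M)
B(N) = -2 (B(N) = 3 - 1*5 = 3 - 5 = -2)
13*(Z(-5) + B(4)) = 13*((-1 - 5)/(-5) - 2) = 13*(-⅕*(-6) - 2) = 13*(6/5 - 2) = 13*(-⅘) = -52/5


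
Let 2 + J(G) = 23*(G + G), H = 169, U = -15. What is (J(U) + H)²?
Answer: 273529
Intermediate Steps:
J(G) = -2 + 46*G (J(G) = -2 + 23*(G + G) = -2 + 23*(2*G) = -2 + 46*G)
(J(U) + H)² = ((-2 + 46*(-15)) + 169)² = ((-2 - 690) + 169)² = (-692 + 169)² = (-523)² = 273529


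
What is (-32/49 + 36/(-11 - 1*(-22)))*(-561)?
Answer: -72012/49 ≈ -1469.6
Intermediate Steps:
(-32/49 + 36/(-11 - 1*(-22)))*(-561) = (-32*1/49 + 36/(-11 + 22))*(-561) = (-32/49 + 36/11)*(-561) = (1412/539)*(-561) = -72012/49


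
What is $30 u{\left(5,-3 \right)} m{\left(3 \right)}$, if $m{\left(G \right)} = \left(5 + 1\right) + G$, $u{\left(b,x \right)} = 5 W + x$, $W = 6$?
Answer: $7290$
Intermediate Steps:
$u{\left(b,x \right)} = 30 + x$ ($u{\left(b,x \right)} = 5 \cdot 6 + x = 30 + x$)
$m{\left(G \right)} = 6 + G$
$30 u{\left(5,-3 \right)} m{\left(3 \right)} = 30 \left(30 - 3\right) \left(6 + 3\right) = 30 \cdot 27 \cdot 9 = 810 \cdot 9 = 7290$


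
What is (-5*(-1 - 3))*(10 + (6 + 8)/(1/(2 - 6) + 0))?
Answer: -920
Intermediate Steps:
(-5*(-1 - 3))*(10 + (6 + 8)/(1/(2 - 6) + 0)) = (-5*(-4))*(10 + 14/(1/(-4) + 0)) = 20*(10 + 14/(-1/4 + 0)) = 20*(10 + 14/(-1/4)) = 20*(10 + 14*(-4)) = 20*(10 - 56) = 20*(-46) = -920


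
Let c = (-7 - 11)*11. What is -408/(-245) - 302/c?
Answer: 77387/24255 ≈ 3.1906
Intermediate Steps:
c = -198 (c = -18*11 = -198)
-408/(-245) - 302/c = -408/(-245) - 302/(-198) = -408*(-1/245) - 302*(-1/198) = 408/245 + 151/99 = 77387/24255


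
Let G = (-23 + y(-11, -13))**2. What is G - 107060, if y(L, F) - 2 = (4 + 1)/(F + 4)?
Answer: -8634224/81 ≈ -1.0660e+5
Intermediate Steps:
y(L, F) = 2 + 5/(4 + F) (y(L, F) = 2 + (4 + 1)/(F + 4) = 2 + 5/(4 + F))
G = 37636/81 (G = (-23 + (13 + 2*(-13))/(4 - 13))**2 = (-23 + (13 - 26)/(-9))**2 = (-23 - 1/9*(-13))**2 = (-23 + 13/9)**2 = (-194/9)**2 = 37636/81 ≈ 464.64)
G - 107060 = 37636/81 - 107060 = -8634224/81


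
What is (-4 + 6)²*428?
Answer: 1712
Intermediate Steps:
(-4 + 6)²*428 = 2²*428 = 4*428 = 1712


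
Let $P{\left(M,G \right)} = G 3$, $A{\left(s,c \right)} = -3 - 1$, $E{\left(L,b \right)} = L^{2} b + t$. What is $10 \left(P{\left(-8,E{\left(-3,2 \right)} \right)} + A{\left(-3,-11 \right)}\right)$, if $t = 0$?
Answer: $500$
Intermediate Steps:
$E{\left(L,b \right)} = b L^{2}$ ($E{\left(L,b \right)} = L^{2} b + 0 = b L^{2} + 0 = b L^{2}$)
$A{\left(s,c \right)} = -4$ ($A{\left(s,c \right)} = -3 - 1 = -4$)
$P{\left(M,G \right)} = 3 G$
$10 \left(P{\left(-8,E{\left(-3,2 \right)} \right)} + A{\left(-3,-11 \right)}\right) = 10 \left(3 \cdot 2 \left(-3\right)^{2} - 4\right) = 10 \left(3 \cdot 2 \cdot 9 - 4\right) = 10 \left(3 \cdot 18 - 4\right) = 10 \left(54 - 4\right) = 10 \cdot 50 = 500$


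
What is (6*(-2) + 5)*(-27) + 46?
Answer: 235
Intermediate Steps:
(6*(-2) + 5)*(-27) + 46 = (-12 + 5)*(-27) + 46 = -7*(-27) + 46 = 189 + 46 = 235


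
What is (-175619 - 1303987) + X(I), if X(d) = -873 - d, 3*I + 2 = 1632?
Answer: -4443067/3 ≈ -1.4810e+6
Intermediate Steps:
I = 1630/3 (I = -2/3 + (1/3)*1632 = -2/3 + 544 = 1630/3 ≈ 543.33)
(-175619 - 1303987) + X(I) = (-175619 - 1303987) + (-873 - 1*1630/3) = -1479606 + (-873 - 1630/3) = -1479606 - 4249/3 = -4443067/3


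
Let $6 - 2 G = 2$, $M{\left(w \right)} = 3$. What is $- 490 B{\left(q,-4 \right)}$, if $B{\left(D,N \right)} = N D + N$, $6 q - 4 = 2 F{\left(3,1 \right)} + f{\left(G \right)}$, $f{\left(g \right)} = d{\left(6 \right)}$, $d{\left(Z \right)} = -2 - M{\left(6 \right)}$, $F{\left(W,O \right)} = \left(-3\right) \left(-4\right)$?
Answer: $\frac{28420}{3} \approx 9473.3$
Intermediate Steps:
$F{\left(W,O \right)} = 12$
$G = 2$ ($G = 3 - 1 = 2$)
$d{\left(Z \right)} = -5$ ($d{\left(Z \right)} = -2 - 3 = -5$)
$f{\left(g \right)} = -5$
$q = \frac{23}{6}$ ($q = \frac{2}{3} + \frac{2 \cdot 12 - 5}{6} = \frac{2}{3} + \frac{24 - 5}{6} = \frac{2}{3} + \frac{1}{6} \cdot 19 = \frac{2}{3} + \frac{19}{6} = \frac{23}{6} \approx 3.8333$)
$B{\left(D,N \right)} = N + D N$ ($B{\left(D,N \right)} = D N + N = N + D N$)
$- 490 B{\left(q,-4 \right)} = - 490 \left(- 4 \left(1 + \frac{23}{6}\right)\right) = - 490 \left(\left(-4\right) \frac{29}{6}\right) = \left(-490\right) \left(- \frac{58}{3}\right) = \frac{28420}{3}$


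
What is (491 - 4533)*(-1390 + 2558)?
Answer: -4721056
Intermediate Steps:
(491 - 4533)*(-1390 + 2558) = -4042*1168 = -4721056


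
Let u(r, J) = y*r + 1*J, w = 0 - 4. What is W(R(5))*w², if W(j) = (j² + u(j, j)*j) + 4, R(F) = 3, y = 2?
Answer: 640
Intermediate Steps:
w = -4
u(r, J) = J + 2*r (u(r, J) = 2*r + 1*J = 2*r + J = J + 2*r)
W(j) = 4 + 4*j² (W(j) = (j² + (j + 2*j)*j) + 4 = (j² + (3*j)*j) + 4 = (j² + 3*j²) + 4 = 4*j² + 4 = 4 + 4*j²)
W(R(5))*w² = (4 + 4*3²)*(-4)² = (4 + 4*9)*16 = (4 + 36)*16 = 40*16 = 640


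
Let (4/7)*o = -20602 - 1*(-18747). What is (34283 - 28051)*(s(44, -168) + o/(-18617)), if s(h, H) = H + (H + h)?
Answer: -33857943418/18617 ≈ -1.8187e+6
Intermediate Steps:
o = -12985/4 (o = 7*(-20602 - 1*(-18747))/4 = 7*(-20602 + 18747)/4 = (7/4)*(-1855) = -12985/4 ≈ -3246.3)
s(h, H) = h + 2*H
(34283 - 28051)*(s(44, -168) + o/(-18617)) = (34283 - 28051)*((44 + 2*(-168)) - 12985/4/(-18617)) = 6232*((44 - 336) - 12985/4*(-1/18617)) = 6232*(-292 + 12985/74468) = 6232*(-21731671/74468) = -33857943418/18617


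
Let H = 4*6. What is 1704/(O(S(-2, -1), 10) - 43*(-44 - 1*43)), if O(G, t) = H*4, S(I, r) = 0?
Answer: 568/1279 ≈ 0.44410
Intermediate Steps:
H = 24
O(G, t) = 96 (O(G, t) = 24*4 = 96)
1704/(O(S(-2, -1), 10) - 43*(-44 - 1*43)) = 1704/(96 - 43*(-44 - 1*43)) = 1704/(96 - 43*(-44 - 43)) = 1704/(96 - 43*(-87)) = 1704/(96 + 3741) = 1704/3837 = 1704*(1/3837) = 568/1279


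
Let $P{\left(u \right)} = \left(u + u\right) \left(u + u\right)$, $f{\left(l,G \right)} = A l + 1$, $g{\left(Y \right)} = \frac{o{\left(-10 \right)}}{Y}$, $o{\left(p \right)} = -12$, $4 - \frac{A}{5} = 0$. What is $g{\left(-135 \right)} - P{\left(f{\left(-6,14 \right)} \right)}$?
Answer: $- \frac{2548976}{45} \approx -56644.0$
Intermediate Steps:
$A = 20$ ($A = 20 - 0 = 20 + 0 = 20$)
$g{\left(Y \right)} = - \frac{12}{Y}$
$f{\left(l,G \right)} = 1 + 20 l$ ($f{\left(l,G \right)} = 20 l + 1 = 1 + 20 l$)
$P{\left(u \right)} = 4 u^{2}$ ($P{\left(u \right)} = 2 u 2 u = 4 u^{2}$)
$g{\left(-135 \right)} - P{\left(f{\left(-6,14 \right)} \right)} = - \frac{12}{-135} - 4 \left(1 + 20 \left(-6\right)\right)^{2} = \left(-12\right) \left(- \frac{1}{135}\right) - 4 \left(1 - 120\right)^{2} = \frac{4}{45} - 4 \left(-119\right)^{2} = \frac{4}{45} - 4 \cdot 14161 = \frac{4}{45} - 56644 = - \frac{2548976}{45}$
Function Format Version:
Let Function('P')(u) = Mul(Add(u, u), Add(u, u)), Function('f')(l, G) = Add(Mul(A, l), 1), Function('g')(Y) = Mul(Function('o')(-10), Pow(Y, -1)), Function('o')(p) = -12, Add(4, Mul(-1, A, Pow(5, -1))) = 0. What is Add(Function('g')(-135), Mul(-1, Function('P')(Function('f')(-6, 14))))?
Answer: Rational(-2548976, 45) ≈ -56644.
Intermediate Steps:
A = 20 (A = Add(20, Mul(-5, 0)) = Add(20, 0) = 20)
Function('g')(Y) = Mul(-12, Pow(Y, -1))
Function('f')(l, G) = Add(1, Mul(20, l)) (Function('f')(l, G) = Add(Mul(20, l), 1) = Add(1, Mul(20, l)))
Function('P')(u) = Mul(4, Pow(u, 2)) (Function('P')(u) = Mul(Mul(2, u), Mul(2, u)) = Mul(4, Pow(u, 2)))
Add(Function('g')(-135), Mul(-1, Function('P')(Function('f')(-6, 14)))) = Add(Mul(-12, Pow(-135, -1)), Mul(-1, Mul(4, Pow(Add(1, Mul(20, -6)), 2)))) = Add(Mul(-12, Rational(-1, 135)), Mul(-1, Mul(4, Pow(Add(1, -120), 2)))) = Add(Rational(4, 45), Mul(-1, Mul(4, Pow(-119, 2)))) = Add(Rational(4, 45), Mul(-1, Mul(4, 14161))) = Add(Rational(4, 45), Mul(-1, 56644)) = Add(Rational(4, 45), -56644) = Rational(-2548976, 45)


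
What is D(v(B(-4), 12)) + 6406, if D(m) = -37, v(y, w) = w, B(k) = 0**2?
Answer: 6369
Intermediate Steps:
B(k) = 0
D(v(B(-4), 12)) + 6406 = -37 + 6406 = 6369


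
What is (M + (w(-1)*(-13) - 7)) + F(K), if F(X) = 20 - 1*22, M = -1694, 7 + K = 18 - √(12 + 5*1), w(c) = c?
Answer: -1690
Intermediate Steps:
K = 11 - √17 (K = -7 + (18 - √(12 + 5*1)) = -7 + (18 - √(12 + 5)) = -7 + (18 - √17) = 11 - √17 ≈ 6.8769)
F(X) = -2 (F(X) = 20 - 22 = -2)
(M + (w(-1)*(-13) - 7)) + F(K) = (-1694 + (-1*(-13) - 7)) - 2 = (-1694 + (13 - 7)) - 2 = (-1694 + 6) - 2 = -1688 - 2 = -1690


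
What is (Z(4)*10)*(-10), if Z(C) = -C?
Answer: 400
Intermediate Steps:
(Z(4)*10)*(-10) = (-1*4*10)*(-10) = -4*10*(-10) = -40*(-10) = 400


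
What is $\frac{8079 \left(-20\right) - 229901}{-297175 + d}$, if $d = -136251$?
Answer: $\frac{391481}{433426} \approx 0.90322$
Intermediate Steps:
$\frac{8079 \left(-20\right) - 229901}{-297175 + d} = \frac{8079 \left(-20\right) - 229901}{-297175 - 136251} = \frac{-161580 - 229901}{-433426} = \left(-391481\right) \left(- \frac{1}{433426}\right) = \frac{391481}{433426}$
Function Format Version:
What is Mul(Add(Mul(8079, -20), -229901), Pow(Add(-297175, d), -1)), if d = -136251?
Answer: Rational(391481, 433426) ≈ 0.90322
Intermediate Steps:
Mul(Add(Mul(8079, -20), -229901), Pow(Add(-297175, d), -1)) = Mul(Add(Mul(8079, -20), -229901), Pow(Add(-297175, -136251), -1)) = Mul(Add(-161580, -229901), Pow(-433426, -1)) = Mul(-391481, Rational(-1, 433426)) = Rational(391481, 433426)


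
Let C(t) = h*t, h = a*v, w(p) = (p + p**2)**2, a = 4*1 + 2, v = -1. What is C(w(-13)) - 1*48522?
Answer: -194538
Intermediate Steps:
a = 6 (a = 4 + 2 = 6)
h = -6 (h = 6*(-1) = -6)
C(t) = -6*t
C(w(-13)) - 1*48522 = -6*(-13)**2*(1 - 13)**2 - 1*48522 = -1014*(-12)**2 - 48522 = -1014*144 - 48522 = -6*24336 - 48522 = -146016 - 48522 = -194538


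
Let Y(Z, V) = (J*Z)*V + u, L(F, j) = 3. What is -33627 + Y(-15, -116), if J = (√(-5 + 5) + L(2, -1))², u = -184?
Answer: -18151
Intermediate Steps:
J = 9 (J = (√(-5 + 5) + 3)² = (√0 + 3)² = (0 + 3)² = 3² = 9)
Y(Z, V) = -184 + 9*V*Z (Y(Z, V) = (9*Z)*V - 184 = 9*V*Z - 184 = -184 + 9*V*Z)
-33627 + Y(-15, -116) = -33627 + (-184 + 9*(-116)*(-15)) = -33627 + (-184 + 15660) = -33627 + 15476 = -18151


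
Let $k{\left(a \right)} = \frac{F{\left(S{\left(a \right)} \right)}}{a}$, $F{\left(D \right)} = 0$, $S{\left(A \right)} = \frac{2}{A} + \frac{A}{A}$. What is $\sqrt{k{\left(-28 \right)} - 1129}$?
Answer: $i \sqrt{1129} \approx 33.601 i$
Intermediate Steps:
$S{\left(A \right)} = 1 + \frac{2}{A}$ ($S{\left(A \right)} = \frac{2}{A} + 1 = 1 + \frac{2}{A}$)
$k{\left(a \right)} = 0$ ($k{\left(a \right)} = \frac{0}{a} = 0$)
$\sqrt{k{\left(-28 \right)} - 1129} = \sqrt{0 - 1129} = \sqrt{-1129} = i \sqrt{1129}$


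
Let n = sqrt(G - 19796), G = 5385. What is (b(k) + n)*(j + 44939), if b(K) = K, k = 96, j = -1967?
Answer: 4125312 + 42972*I*sqrt(14411) ≈ 4.1253e+6 + 5.1586e+6*I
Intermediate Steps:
n = I*sqrt(14411) (n = sqrt(5385 - 19796) = sqrt(-14411) = I*sqrt(14411) ≈ 120.05*I)
(b(k) + n)*(j + 44939) = (96 + I*sqrt(14411))*(-1967 + 44939) = (96 + I*sqrt(14411))*42972 = 4125312 + 42972*I*sqrt(14411)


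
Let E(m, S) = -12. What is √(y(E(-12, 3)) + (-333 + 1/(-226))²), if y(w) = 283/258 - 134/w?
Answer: √94263667632849/29154 ≈ 333.02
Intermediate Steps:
y(w) = 283/258 - 134/w (y(w) = 283*(1/258) - 134/w = 283/258 - 134/w)
√(y(E(-12, 3)) + (-333 + 1/(-226))²) = √((283/258 - 134/(-12)) + (-333 + 1/(-226))²) = √((283/258 - 134*(-1/12)) + (-333 - 1/226)²) = √((283/258 + 67/6) + (-75259/226)²) = √(1582/129 + 5663917081/51076) = √(730726105681/6588804) = √94263667632849/29154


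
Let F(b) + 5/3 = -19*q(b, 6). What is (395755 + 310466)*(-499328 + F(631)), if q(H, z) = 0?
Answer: -352637096523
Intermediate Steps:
F(b) = -5/3 (F(b) = -5/3 - 19*0 = -5/3 + 0 = -5/3)
(395755 + 310466)*(-499328 + F(631)) = (395755 + 310466)*(-499328 - 5/3) = 706221*(-1497989/3) = -352637096523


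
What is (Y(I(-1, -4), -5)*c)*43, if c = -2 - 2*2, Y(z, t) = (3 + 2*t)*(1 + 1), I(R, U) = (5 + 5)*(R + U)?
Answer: 3612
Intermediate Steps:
I(R, U) = 10*R + 10*U (I(R, U) = 10*(R + U) = 10*R + 10*U)
Y(z, t) = 6 + 4*t (Y(z, t) = (3 + 2*t)*2 = 6 + 4*t)
c = -6 (c = -2 - 4 = -6)
(Y(I(-1, -4), -5)*c)*43 = ((6 + 4*(-5))*(-6))*43 = ((6 - 20)*(-6))*43 = -14*(-6)*43 = 84*43 = 3612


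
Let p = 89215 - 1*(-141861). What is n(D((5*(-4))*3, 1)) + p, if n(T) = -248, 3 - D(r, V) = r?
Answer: 230828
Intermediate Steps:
D(r, V) = 3 - r
p = 231076 (p = 89215 + 141861 = 231076)
n(D((5*(-4))*3, 1)) + p = -248 + 231076 = 230828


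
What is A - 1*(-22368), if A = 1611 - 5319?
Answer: 18660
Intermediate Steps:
A = -3708
A - 1*(-22368) = -3708 - 1*(-22368) = -3708 + 22368 = 18660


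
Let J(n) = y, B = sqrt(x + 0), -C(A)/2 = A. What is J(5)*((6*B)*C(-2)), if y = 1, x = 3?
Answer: 24*sqrt(3) ≈ 41.569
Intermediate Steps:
C(A) = -2*A
B = sqrt(3) (B = sqrt(3 + 0) = sqrt(3) ≈ 1.7320)
J(n) = 1
J(5)*((6*B)*C(-2)) = 1*((6*sqrt(3))*(-2*(-2))) = 1*((6*sqrt(3))*4) = 1*(24*sqrt(3)) = 24*sqrt(3)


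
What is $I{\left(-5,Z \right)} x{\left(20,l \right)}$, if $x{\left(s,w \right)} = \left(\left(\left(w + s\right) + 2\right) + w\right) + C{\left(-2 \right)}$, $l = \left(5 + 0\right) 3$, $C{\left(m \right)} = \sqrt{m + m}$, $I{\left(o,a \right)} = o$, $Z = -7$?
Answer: $-260 - 10 i \approx -260.0 - 10.0 i$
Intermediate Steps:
$C{\left(m \right)} = \sqrt{2} \sqrt{m}$ ($C{\left(m \right)} = \sqrt{2 m} = \sqrt{2} \sqrt{m}$)
$l = 15$ ($l = 5 \cdot 3 = 15$)
$x{\left(s,w \right)} = 2 + s + 2 i + 2 w$ ($x{\left(s,w \right)} = \left(\left(\left(w + s\right) + 2\right) + w\right) + \sqrt{2} \sqrt{-2} = \left(\left(\left(s + w\right) + 2\right) + w\right) + \sqrt{2} i \sqrt{2} = \left(\left(2 + s + w\right) + w\right) + 2 i = \left(2 + s + 2 w\right) + 2 i = 2 + s + 2 i + 2 w$)
$I{\left(-5,Z \right)} x{\left(20,l \right)} = - 5 \left(2 + 20 + 2 i + 2 \cdot 15\right) = - 5 \left(2 + 20 + 2 i + 30\right) = - 5 \left(52 + 2 i\right) = -260 - 10 i$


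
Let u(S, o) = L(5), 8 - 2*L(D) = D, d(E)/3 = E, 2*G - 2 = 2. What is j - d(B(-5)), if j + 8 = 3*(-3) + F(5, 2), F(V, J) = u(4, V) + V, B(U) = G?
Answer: -33/2 ≈ -16.500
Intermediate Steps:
G = 2 (G = 1 + (1/2)*2 = 1 + 1 = 2)
B(U) = 2
d(E) = 3*E
L(D) = 4 - D/2
u(S, o) = 3/2 (u(S, o) = 4 - 1/2*5 = 4 - 5/2 = 3/2)
F(V, J) = 3/2 + V
j = -21/2 (j = -8 + (3*(-3) + (3/2 + 5)) = -8 + (-9 + 13/2) = -8 - 5/2 = -21/2 ≈ -10.500)
j - d(B(-5)) = -21/2 - 3*2 = -21/2 - 1*6 = -21/2 - 6 = -33/2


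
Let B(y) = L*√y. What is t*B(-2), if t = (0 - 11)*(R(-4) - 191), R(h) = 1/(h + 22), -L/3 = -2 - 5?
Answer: 264649*I*√2/6 ≈ 62378.0*I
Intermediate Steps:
L = 21 (L = -3*(-2 - 5) = -3*(-7) = 21)
B(y) = 21*√y
R(h) = 1/(22 + h)
t = 37807/18 (t = (0 - 11)*(1/(22 - 4) - 191) = -11*(1/18 - 191) = -11*(-3437/18) = 37807/18 ≈ 2100.4)
t*B(-2) = 37807*(21*√(-2))/18 = 37807*(21*(I*√2))/18 = 37807*(21*I*√2)/18 = 264649*I*√2/6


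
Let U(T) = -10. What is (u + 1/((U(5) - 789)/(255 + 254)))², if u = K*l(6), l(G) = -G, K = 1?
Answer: 28121809/638401 ≈ 44.050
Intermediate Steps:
u = -6 (u = 1*(-1*6) = 1*(-6) = -6)
(u + 1/((U(5) - 789)/(255 + 254)))² = (-6 + 1/((-10 - 789)/(255 + 254)))² = (-6 + 1/(-799/509))² = (-6 - 509/799)² = (-5303/799)² = 28121809/638401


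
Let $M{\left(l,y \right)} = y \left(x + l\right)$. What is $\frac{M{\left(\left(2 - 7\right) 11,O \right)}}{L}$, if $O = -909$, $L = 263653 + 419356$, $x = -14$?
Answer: $\frac{62721}{683009} \approx 0.09183$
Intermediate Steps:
$L = 683009$
$M{\left(l,y \right)} = y \left(-14 + l\right)$
$\frac{M{\left(\left(2 - 7\right) 11,O \right)}}{L} = \frac{\left(-909\right) \left(-14 + \left(2 - 7\right) 11\right)}{683009} = - 909 \left(-14 - 55\right) \frac{1}{683009} = \left(-909\right) \left(-69\right) \frac{1}{683009} = 62721 \cdot \frac{1}{683009} = \frac{62721}{683009}$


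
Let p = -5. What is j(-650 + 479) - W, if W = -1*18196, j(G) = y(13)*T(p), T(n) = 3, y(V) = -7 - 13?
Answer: 18136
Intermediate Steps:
y(V) = -20
j(G) = -60 (j(G) = -20*3 = -60)
W = -18196
j(-650 + 479) - W = -60 - 1*(-18196) = -60 + 18196 = 18136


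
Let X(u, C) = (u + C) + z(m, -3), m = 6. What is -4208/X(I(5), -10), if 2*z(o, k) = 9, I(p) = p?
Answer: 8416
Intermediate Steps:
z(o, k) = 9/2 (z(o, k) = (1/2)*9 = 9/2)
X(u, C) = 9/2 + C + u (X(u, C) = (u + C) + 9/2 = (C + u) + 9/2 = 9/2 + C + u)
-4208/X(I(5), -10) = -4208/(9/2 - 10 + 5) = -4208/(-1/2) = -4208*(-2) = 8416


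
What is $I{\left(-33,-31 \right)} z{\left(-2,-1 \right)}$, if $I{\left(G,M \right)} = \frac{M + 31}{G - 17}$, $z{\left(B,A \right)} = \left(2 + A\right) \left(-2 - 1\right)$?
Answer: $0$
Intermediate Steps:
$z{\left(B,A \right)} = -6 - 3 A$ ($z{\left(B,A \right)} = \left(2 + A\right) \left(-3\right) = -6 - 3 A$)
$I{\left(G,M \right)} = \frac{31 + M}{-17 + G}$
$I{\left(-33,-31 \right)} z{\left(-2,-1 \right)} = \frac{31 - 31}{-17 - 33} \left(-6 - -3\right) = \frac{1}{-50} \cdot 0 \left(-6 + 3\right) = \left(- \frac{1}{50}\right) 0 \left(-3\right) = 0 \left(-3\right) = 0$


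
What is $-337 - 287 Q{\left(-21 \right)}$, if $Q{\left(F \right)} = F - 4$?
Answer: $6838$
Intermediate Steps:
$Q{\left(F \right)} = -4 + F$
$-337 - 287 Q{\left(-21 \right)} = -337 - 287 \left(-4 - 21\right) = -337 - -7175 = -337 + 7175 = 6838$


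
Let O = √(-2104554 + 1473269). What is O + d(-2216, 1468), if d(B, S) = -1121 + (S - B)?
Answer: 2563 + I*√631285 ≈ 2563.0 + 794.53*I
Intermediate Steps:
d(B, S) = -1121 + S - B
O = I*√631285 (O = √(-631285) = I*√631285 ≈ 794.53*I)
O + d(-2216, 1468) = I*√631285 + (-1121 + 1468 - 1*(-2216)) = I*√631285 + (-1121 + 1468 + 2216) = I*√631285 + 2563 = 2563 + I*√631285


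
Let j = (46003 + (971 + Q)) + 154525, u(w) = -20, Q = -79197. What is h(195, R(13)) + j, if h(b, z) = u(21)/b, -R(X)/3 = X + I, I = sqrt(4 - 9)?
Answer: 4769774/39 ≈ 1.2230e+5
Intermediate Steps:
I = I*sqrt(5) (I = sqrt(-5) = I*sqrt(5) ≈ 2.2361*I)
R(X) = -3*X - 3*I*sqrt(5) (R(X) = -3*(X + I*sqrt(5)) = -3*X - 3*I*sqrt(5))
h(b, z) = -20/b
j = 122302 (j = (46003 + (971 - 79197)) + 154525 = (46003 - 78226) + 154525 = -32223 + 154525 = 122302)
h(195, R(13)) + j = -20/195 + 122302 = -20*1/195 + 122302 = -4/39 + 122302 = 4769774/39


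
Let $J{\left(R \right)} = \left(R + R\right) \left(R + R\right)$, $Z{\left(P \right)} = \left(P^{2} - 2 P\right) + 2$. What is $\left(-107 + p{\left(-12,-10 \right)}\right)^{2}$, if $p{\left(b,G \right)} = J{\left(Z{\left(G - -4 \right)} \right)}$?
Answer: $97871449$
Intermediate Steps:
$Z{\left(P \right)} = 2 + P^{2} - 2 P$
$J{\left(R \right)} = 4 R^{2}$ ($J{\left(R \right)} = 2 R 2 R = 4 R^{2}$)
$p{\left(b,G \right)} = 4 \left(-6 + \left(4 + G\right)^{2} - 2 G\right)^{2}$ ($p{\left(b,G \right)} = 4 \left(2 + \left(G - -4\right)^{2} - 2 \left(G - -4\right)\right)^{2} = 4 \left(2 + \left(G + 4\right)^{2} - 2 \left(G + 4\right)\right)^{2} = 4 \left(2 + \left(4 + G\right)^{2} - 2 \left(4 + G\right)\right)^{2} = 4 \left(2 + \left(4 + G\right)^{2} - \left(8 + 2 G\right)\right)^{2} = 4 \left(-6 + \left(4 + G\right)^{2} - 2 G\right)^{2}$)
$\left(-107 + p{\left(-12,-10 \right)}\right)^{2} = \left(-107 + 4 \left(-6 + \left(4 - 10\right)^{2} - -20\right)^{2}\right)^{2} = \left(-107 + 4 \left(-6 + \left(-6\right)^{2} + 20\right)^{2}\right)^{2} = \left(-107 + 4 \left(-6 + 36 + 20\right)^{2}\right)^{2} = \left(-107 + 4 \cdot 50^{2}\right)^{2} = \left(-107 + 4 \cdot 2500\right)^{2} = \left(-107 + 10000\right)^{2} = 9893^{2} = 97871449$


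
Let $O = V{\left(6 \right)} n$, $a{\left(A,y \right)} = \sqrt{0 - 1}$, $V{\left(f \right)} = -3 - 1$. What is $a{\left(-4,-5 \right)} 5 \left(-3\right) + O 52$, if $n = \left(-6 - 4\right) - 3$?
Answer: $2704 - 15 i \approx 2704.0 - 15.0 i$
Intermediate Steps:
$V{\left(f \right)} = -4$
$n = -13$ ($n = -10 - 3 = -13$)
$a{\left(A,y \right)} = i$ ($a{\left(A,y \right)} = \sqrt{-1} = i$)
$O = 52$ ($O = \left(-4\right) \left(-13\right) = 52$)
$a{\left(-4,-5 \right)} 5 \left(-3\right) + O 52 = i 5 \left(-3\right) + 52 \cdot 52 = 5 i \left(-3\right) + 2704 = - 15 i + 2704 = 2704 - 15 i$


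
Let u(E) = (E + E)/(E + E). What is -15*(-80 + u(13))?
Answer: 1185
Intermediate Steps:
u(E) = 1 (u(E) = (2*E)/((2*E)) = (2*E)*(1/(2*E)) = 1)
-15*(-80 + u(13)) = -15*(-80 + 1) = -15*(-79) = 1185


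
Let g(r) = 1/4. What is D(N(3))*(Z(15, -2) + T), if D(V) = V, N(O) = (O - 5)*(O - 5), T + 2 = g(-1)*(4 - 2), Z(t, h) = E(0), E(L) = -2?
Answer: -14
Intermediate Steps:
Z(t, h) = -2
g(r) = ¼
T = -3/2 (T = -2 + (4 - 2)/4 = -2 + (¼)*2 = -2 + ½ = -3/2 ≈ -1.5000)
N(O) = (-5 + O)² (N(O) = (-5 + O)*(-5 + O) = (-5 + O)²)
D(N(3))*(Z(15, -2) + T) = (-5 + 3)²*(-2 - 3/2) = (-2)²*(-7/2) = 4*(-7/2) = -14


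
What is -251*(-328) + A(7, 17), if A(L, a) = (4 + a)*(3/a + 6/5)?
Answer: 7000337/85 ≈ 82357.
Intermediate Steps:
A(L, a) = (4 + a)*(6/5 + 3/a) (A(L, a) = (4 + a)*(3/a + 6*(1/5)) = (4 + a)*(3/a + 6/5) = (4 + a)*(6/5 + 3/a))
-251*(-328) + A(7, 17) = -251*(-328) + (39/5 + 12/17 + (6/5)*17) = 82328 + (39/5 + 12*(1/17) + 102/5) = 82328 + (39/5 + 12/17 + 102/5) = 82328 + 2457/85 = 7000337/85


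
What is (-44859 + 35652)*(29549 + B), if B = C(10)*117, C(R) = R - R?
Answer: -272057643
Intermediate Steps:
C(R) = 0
B = 0 (B = 0*117 = 0)
(-44859 + 35652)*(29549 + B) = (-44859 + 35652)*(29549 + 0) = -9207*29549 = -272057643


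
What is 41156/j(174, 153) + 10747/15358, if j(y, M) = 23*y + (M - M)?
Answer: 337541671/30731358 ≈ 10.984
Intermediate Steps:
j(y, M) = 23*y (j(y, M) = 23*y + 0 = 23*y)
41156/j(174, 153) + 10747/15358 = 41156/((23*174)) + 10747/15358 = 41156/4002 + 10747*(1/15358) = 41156*(1/4002) + 10747/15358 = 20578/2001 + 10747/15358 = 337541671/30731358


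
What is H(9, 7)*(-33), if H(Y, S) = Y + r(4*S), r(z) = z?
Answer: -1221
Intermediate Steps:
H(Y, S) = Y + 4*S
H(9, 7)*(-33) = (9 + 4*7)*(-33) = (9 + 28)*(-33) = 37*(-33) = -1221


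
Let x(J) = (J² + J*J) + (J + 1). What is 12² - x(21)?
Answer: -760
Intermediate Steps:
x(J) = 1 + J + 2*J² (x(J) = (J² + J²) + (1 + J) = 2*J² + (1 + J) = 1 + J + 2*J²)
12² - x(21) = 12² - (1 + 21 + 2*21²) = 144 - (1 + 21 + 2*441) = 144 - (1 + 21 + 882) = 144 - 1*904 = 144 - 904 = -760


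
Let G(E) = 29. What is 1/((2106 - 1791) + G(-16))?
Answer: 1/344 ≈ 0.0029070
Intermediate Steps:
1/((2106 - 1791) + G(-16)) = 1/((2106 - 1791) + 29) = 1/(315 + 29) = 1/344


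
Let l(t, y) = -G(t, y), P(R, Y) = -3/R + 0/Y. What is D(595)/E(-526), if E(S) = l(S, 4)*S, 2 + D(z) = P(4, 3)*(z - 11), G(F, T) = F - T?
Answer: 22/13939 ≈ 0.0015783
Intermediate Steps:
P(R, Y) = -3/R (P(R, Y) = -3/R + 0 = -3/R)
D(z) = 25/4 - 3*z/4 (D(z) = -2 + (-3/4)*(z - 11) = -2 + (-3*¼)*(-11 + z) = -2 - 3*(-11 + z)/4 = -2 + (33/4 - 3*z/4) = 25/4 - 3*z/4)
l(t, y) = y - t (l(t, y) = -(t - y) = y - t)
E(S) = S*(4 - S) (E(S) = (4 - S)*S = S*(4 - S))
D(595)/E(-526) = (25/4 - ¾*595)/((-526*(4 - 1*(-526)))) = (25/4 - 1785/4)/((-526*(4 + 526))) = -440/((-526*530)) = -440/(-278780) = -440*(-1/278780) = 22/13939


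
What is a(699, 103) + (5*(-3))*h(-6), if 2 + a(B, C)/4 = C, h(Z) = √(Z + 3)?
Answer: 404 - 15*I*√3 ≈ 404.0 - 25.981*I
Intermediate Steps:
h(Z) = √(3 + Z)
a(B, C) = -8 + 4*C
a(699, 103) + (5*(-3))*h(-6) = (-8 + 4*103) + (5*(-3))*√(3 - 6) = (-8 + 412) - 15*I*√3 = 404 - 15*I*√3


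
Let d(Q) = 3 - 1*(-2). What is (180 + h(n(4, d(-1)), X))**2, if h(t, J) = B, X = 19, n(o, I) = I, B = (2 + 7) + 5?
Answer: 37636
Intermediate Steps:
d(Q) = 5 (d(Q) = 3 + 2 = 5)
B = 14 (B = 9 + 5 = 14)
h(t, J) = 14
(180 + h(n(4, d(-1)), X))**2 = (180 + 14)**2 = 194**2 = 37636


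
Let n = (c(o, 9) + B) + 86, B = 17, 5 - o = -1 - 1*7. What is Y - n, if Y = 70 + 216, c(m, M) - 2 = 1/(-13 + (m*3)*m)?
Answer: 89413/494 ≈ 181.00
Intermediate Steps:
o = 13 (o = 5 - (-1 - 1*7) = 5 - (-1 - 7) = 5 - 1*(-8) = 5 + 8 = 13)
c(m, M) = 2 + 1/(-13 + 3*m**2) (c(m, M) = 2 + 1/(-13 + (m*3)*m) = 2 + 1/(-13 + (3*m)*m) = 2 + 1/(-13 + 3*m**2))
Y = 286
n = 51871/494 (n = ((-25 + 6*13**2)/(-13 + 3*13**2) + 17) + 86 = ((-25 + 6*169)/(-13 + 3*169) + 17) + 86 = ((-25 + 1014)/(-13 + 507) + 17) + 86 = (989/494 + 17) + 86 = 9387/494 + 86 = 51871/494 ≈ 105.00)
Y - n = 286 - 1*51871/494 = 286 - 51871/494 = 89413/494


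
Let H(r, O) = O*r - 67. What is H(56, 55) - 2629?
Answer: 384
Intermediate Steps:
H(r, O) = -67 + O*r
H(56, 55) - 2629 = (-67 + 55*56) - 2629 = (-67 + 3080) - 2629 = 3013 - 2629 = 384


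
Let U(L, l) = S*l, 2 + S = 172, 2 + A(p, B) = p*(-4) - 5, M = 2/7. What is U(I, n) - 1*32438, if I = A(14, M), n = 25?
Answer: -28188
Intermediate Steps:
M = 2/7 (M = 2*(1/7) = 2/7 ≈ 0.28571)
A(p, B) = -7 - 4*p (A(p, B) = -2 + (p*(-4) - 5) = -2 + (-4*p - 5) = -2 + (-5 - 4*p) = -7 - 4*p)
S = 170 (S = -2 + 172 = 170)
I = -63 (I = -7 - 4*14 = -7 - 56 = -63)
U(L, l) = 170*l
U(I, n) - 1*32438 = 170*25 - 1*32438 = 4250 - 32438 = -28188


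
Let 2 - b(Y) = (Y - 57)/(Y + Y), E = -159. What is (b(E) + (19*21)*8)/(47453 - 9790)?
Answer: 169246/1996139 ≈ 0.084787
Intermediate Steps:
b(Y) = 2 - (-57 + Y)/(2*Y) (b(Y) = 2 - (Y - 57)/(Y + Y) = 2 - (-57 + Y)/(2*Y))
(b(E) + (19*21)*8)/(47453 - 9790) = ((3/2)*(19 - 159)/(-159) + (19*21)*8)/(47453 - 9790) = ((3/2)*(-1/159)*(-140) + 399*8)/37663 = (70/53 + 3192)*(1/37663) = (169246/53)*(1/37663) = 169246/1996139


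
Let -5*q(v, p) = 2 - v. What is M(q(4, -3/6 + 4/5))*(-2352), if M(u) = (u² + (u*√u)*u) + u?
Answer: -32928/25 - 9408*√10/125 ≈ -1555.1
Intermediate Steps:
q(v, p) = -⅖ + v/5 (q(v, p) = -(2 - v)/5 = -⅖ + v/5)
M(u) = u + u² + u^(5/2) (M(u) = (u² + u^(3/2)*u) + u = (u² + u^(5/2)) + u = u + u² + u^(5/2))
M(q(4, -3/6 + 4/5))*(-2352) = ((-⅖ + (⅕)*4) + (-⅖ + (⅕)*4)² + (-⅖ + (⅕)*4)^(5/2))*(-2352) = ((-⅖ + ⅘) + (-⅖ + ⅘)² + (-⅖ + ⅘)^(5/2))*(-2352) = (⅖ + (⅖)² + (⅖)^(5/2))*(-2352) = (⅖ + 4/25 + 4*√10/125)*(-2352) = (14/25 + 4*√10/125)*(-2352) = -32928/25 - 9408*√10/125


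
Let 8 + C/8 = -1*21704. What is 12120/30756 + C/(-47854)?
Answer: 246757694/61324901 ≈ 4.0238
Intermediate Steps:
C = -173696 (C = -64 + 8*(-1*21704) = -64 + 8*(-21704) = -64 - 173632 = -173696)
12120/30756 + C/(-47854) = 12120/30756 - 173696/(-47854) = 12120*(1/30756) - 173696*(-1/47854) = 1010/2563 + 86848/23927 = 246757694/61324901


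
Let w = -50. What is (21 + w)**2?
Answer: 841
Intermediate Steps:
(21 + w)**2 = (21 - 50)**2 = (-29)**2 = 841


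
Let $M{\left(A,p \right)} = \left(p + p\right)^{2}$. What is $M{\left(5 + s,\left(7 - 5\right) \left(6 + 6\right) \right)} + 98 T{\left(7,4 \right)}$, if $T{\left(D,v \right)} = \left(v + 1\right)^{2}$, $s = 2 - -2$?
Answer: $4754$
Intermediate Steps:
$s = 4$ ($s = 2 + 2 = 4$)
$T{\left(D,v \right)} = \left(1 + v\right)^{2}$
$M{\left(A,p \right)} = 4 p^{2}$ ($M{\left(A,p \right)} = \left(2 p\right)^{2} = 4 p^{2}$)
$M{\left(5 + s,\left(7 - 5\right) \left(6 + 6\right) \right)} + 98 T{\left(7,4 \right)} = 4 \left(\left(7 - 5\right) \left(6 + 6\right)\right)^{2} + 98 \left(1 + 4\right)^{2} = 4 \left(2 \cdot 12\right)^{2} + 98 \cdot 5^{2} = 4 \cdot 24^{2} + 98 \cdot 25 = 4 \cdot 576 + 2450 = 2304 + 2450 = 4754$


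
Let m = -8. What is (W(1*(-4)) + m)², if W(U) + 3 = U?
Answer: 225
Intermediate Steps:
W(U) = -3 + U
(W(1*(-4)) + m)² = ((-3 + 1*(-4)) - 8)² = ((-3 - 4) - 8)² = (-7 - 8)² = (-15)² = 225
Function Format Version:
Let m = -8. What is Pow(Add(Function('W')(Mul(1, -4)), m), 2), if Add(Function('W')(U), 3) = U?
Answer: 225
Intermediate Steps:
Function('W')(U) = Add(-3, U)
Pow(Add(Function('W')(Mul(1, -4)), m), 2) = Pow(Add(Add(-3, Mul(1, -4)), -8), 2) = Pow(Add(Add(-3, -4), -8), 2) = Pow(Add(-7, -8), 2) = Pow(-15, 2) = 225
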